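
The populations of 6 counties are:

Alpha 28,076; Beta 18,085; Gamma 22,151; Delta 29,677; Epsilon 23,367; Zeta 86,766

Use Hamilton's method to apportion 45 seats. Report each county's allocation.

Alpha=6; Beta=4; Gamma=5; Delta=6; Epsilon=5; Zeta=19

The standard divisor is 208122/45 ≈ 4624.933.
Standard quotas: Alpha 6.0706, Beta 3.9103, Gamma 4.7895, Delta 6.4167, Epsilon 5.0524, Zeta 18.7605.
Lower quotas: Alpha 6, Beta 3, Gamma 4, Delta 6, Epsilon 5, Zeta 18 (sum 42, leaving 3 seats).
Remainders in descending order: Beta 0.9103, Gamma 0.7895, Zeta 0.7605, Delta 0.4167, Alpha 0.0706, Epsilon 0.0524.
Largest remainders: Beta, Gamma, Zeta receive the extra seats.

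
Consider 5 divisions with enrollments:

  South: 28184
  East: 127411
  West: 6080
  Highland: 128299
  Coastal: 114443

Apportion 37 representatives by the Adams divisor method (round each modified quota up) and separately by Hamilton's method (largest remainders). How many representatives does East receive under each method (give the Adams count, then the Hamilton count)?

11 and 12

Adams: South 3, East 11, West 1, Highland 12, Coastal 10.
Hamilton: South 3, East 12, West 0, Highland 12, Coastal 10.
East gets 11 under Adams and 12 under Hamilton.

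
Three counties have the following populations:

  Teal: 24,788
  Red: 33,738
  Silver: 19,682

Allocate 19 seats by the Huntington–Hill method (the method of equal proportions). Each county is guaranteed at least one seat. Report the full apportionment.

With divisor 4189: modified quotas Teal 5.917, Red 8.054, Silver 4.698.
Geometric-mean thresholds: Teal √(5·6)=5.477, Red √(8·9)=8.485, Silver √(4·5)=4.472.
Each quota rounded against its threshold gives Teal 6, Red 8, Silver 5 (total 19).

Teal 6, Red 8, Silver 5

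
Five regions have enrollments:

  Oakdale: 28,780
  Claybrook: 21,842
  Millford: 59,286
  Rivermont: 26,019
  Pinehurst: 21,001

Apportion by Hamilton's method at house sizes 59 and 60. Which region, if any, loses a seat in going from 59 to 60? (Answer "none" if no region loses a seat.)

none

At 59 seats: Oakdale 11, Claybrook 8, Millford 22, Rivermont 10, Pinehurst 8.
At 60 seats: Oakdale 11, Claybrook 8, Millford 23, Rivermont 10, Pinehurst 8.
No region's allocation decreased.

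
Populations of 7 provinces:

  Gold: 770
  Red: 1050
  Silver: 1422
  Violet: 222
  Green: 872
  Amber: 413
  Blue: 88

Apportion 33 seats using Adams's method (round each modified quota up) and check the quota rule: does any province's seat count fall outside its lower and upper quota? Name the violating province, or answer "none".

none

Standard quotas: Gold 5.253, Red 7.164, Silver 9.701, Violet 1.515, Green 5.949, Amber 2.818, Blue 0.600.
Adams allocation: Gold 5, Red 7, Silver 9, Violet 2, Green 6, Amber 3, Blue 1.
Every allocation lies between the lower and upper quota.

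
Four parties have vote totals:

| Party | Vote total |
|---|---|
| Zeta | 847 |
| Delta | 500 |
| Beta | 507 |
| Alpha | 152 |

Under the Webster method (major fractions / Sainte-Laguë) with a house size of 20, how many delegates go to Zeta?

Standard divisor 2006/20 ≈ 100.3; standard quotas: Zeta 8.445, Delta 4.985, Beta 5.055, Alpha 1.515.
Rounding to the nearest integer gives Zeta 8, Delta 5, Beta 5, Alpha 2 — total 20, matching the house size, so no adjustment is needed.
Zeta receives 8.

8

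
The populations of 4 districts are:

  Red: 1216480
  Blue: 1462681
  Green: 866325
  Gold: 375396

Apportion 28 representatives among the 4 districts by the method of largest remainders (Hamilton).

Red=9, Blue=10, Green=6, Gold=3

Total 3920882; standard divisor 3920882/28 ≈ 140031.5.
Standard quotas: Red 8.6872, Blue 10.4454, Green 6.1866, Gold 2.6808.
Lower quotas: Red 8, Blue 10, Green 6, Gold 2 (sum 26, leaving 2 seats).
Remainders in descending order: Red 0.6872, Gold 0.6808, Blue 0.4454, Green 0.1866.
The surplus seats go to Red, Gold.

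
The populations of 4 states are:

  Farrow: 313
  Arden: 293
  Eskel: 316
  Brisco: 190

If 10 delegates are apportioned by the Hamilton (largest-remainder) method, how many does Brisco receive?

The standard divisor is 1112/10 ≈ 111.2.
Standard quotas: Farrow 2.815, Arden 2.635, Eskel 2.842, Brisco 1.709.
Lower quotas: Farrow 2, Arden 2, Eskel 2, Brisco 1 (sum 7, leaving 3 seats).
Remainders in descending order: Eskel 0.842, Farrow 0.815, Brisco 0.709, Arden 0.635.
Largest remainders: Eskel, Farrow, Brisco receive the extra seats.
Brisco receives 2.

2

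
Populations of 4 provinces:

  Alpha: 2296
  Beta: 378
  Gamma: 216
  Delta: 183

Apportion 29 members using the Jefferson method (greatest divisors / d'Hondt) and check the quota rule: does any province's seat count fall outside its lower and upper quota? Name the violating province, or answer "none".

Standard quotas: Alpha 21.667, Beta 3.567, Gamma 2.038, Delta 1.727.
Jefferson allocation: Alpha 23, Beta 3, Gamma 2, Delta 1.
Alpha has quota 21.667 (lower 21, upper 22) but receives 23 — outside the quota interval.

Alpha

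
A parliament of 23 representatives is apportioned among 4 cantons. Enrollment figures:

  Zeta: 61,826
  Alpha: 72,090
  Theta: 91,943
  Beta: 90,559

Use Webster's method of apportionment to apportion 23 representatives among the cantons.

Zeta=4; Alpha=5; Theta=7; Beta=7

Standard divisor 316418/23 ≈ 13757.304; standard quotas: Zeta 4.494, Alpha 5.240, Theta 6.683, Beta 6.583.
Rounding to the nearest integer gives Zeta 4, Alpha 5, Theta 7, Beta 7 — total 23, matching the house size, so no adjustment is needed.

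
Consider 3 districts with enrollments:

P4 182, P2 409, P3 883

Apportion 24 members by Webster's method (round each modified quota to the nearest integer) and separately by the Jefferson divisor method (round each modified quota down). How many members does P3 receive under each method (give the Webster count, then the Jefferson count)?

14 and 15

Webster: P4 3, P2 7, P3 14.
Jefferson: P4 3, P2 6, P3 15.
P3 gets 14 under Webster and 15 under Jefferson.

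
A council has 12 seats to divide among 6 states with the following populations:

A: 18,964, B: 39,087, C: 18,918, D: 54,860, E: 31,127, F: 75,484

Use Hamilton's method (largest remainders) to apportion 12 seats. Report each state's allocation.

A 1, B 2, C 1, D 3, E 1, F 4

Total 238440; standard divisor 238440/12 = 19870.
Standard quotas: A 0.9544, B 1.9671, C 0.9521, D 2.7609, E 1.5665, F 3.7989.
Lower quotas: A 0, B 1, C 0, D 2, E 1, F 3 (sum 7, leaving 5 seats).
Remainders in descending order: B 0.9671, A 0.9544, C 0.9521, F 0.7989, D 0.7609, E 0.5665.
The surplus seats go to B, A, C, F, D.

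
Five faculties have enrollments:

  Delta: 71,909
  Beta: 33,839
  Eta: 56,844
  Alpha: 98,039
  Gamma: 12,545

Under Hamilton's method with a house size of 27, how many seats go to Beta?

The standard divisor is 273176/27 ≈ 10117.63.
Standard quotas: Delta 7.1073, Beta 3.3446, Eta 5.6183, Alpha 9.6899, Gamma 1.2399.
Lower quotas: Delta 7, Beta 3, Eta 5, Alpha 9, Gamma 1 (sum 25, leaving 2 seats).
Remainders in descending order: Alpha 0.6899, Eta 0.6183, Beta 0.3446, Gamma 0.2399, Delta 0.1073.
Largest remainders: Alpha, Eta receive the extra seats.
Beta receives 3.

3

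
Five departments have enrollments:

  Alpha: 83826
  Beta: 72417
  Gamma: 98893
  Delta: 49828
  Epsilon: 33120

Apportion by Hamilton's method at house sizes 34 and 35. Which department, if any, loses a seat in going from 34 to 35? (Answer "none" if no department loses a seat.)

At 34 seats: Alpha 9, Beta 7, Gamma 10, Delta 5, Epsilon 3.
At 35 seats: Alpha 9, Beta 8, Gamma 10, Delta 5, Epsilon 3.
No department's allocation decreased.

none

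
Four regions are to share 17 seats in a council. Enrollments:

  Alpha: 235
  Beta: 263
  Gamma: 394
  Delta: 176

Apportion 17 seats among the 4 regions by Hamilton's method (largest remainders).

Alpha 4; Beta 4; Gamma 6; Delta 3

The standard divisor is 1068/17 ≈ 62.824.
Standard quotas: Alpha 3.741, Beta 4.186, Gamma 6.272, Delta 2.801.
Lower quotas: Alpha 3, Beta 4, Gamma 6, Delta 2 (sum 15, leaving 2 seats).
Remainders in descending order: Delta 0.801, Alpha 0.741, Gamma 0.272, Beta 0.186.
The surplus seats go to Delta, Alpha.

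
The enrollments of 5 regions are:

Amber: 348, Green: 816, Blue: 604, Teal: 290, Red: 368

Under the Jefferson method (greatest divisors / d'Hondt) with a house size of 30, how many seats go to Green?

Standard divisor 2426/30 ≈ 80.867; standard quotas: Amber 4.303, Green 10.091, Blue 7.469, Teal 3.586, Red 4.551.
Rounding down gives 4, 10, 7, 3, 4 = 28 seats, so the divisor must be adjusted.
With modified divisor 74: modified quotas Amber 4.703, Green 11.027, Blue 8.162, Teal 3.919, Red 4.973.
Rounding down: Amber 4, Green 11, Blue 8, Teal 3, Red 4 (total 30).
Green receives 11.

11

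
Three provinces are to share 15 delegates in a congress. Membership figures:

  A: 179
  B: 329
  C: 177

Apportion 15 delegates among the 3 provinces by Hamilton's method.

A=4; B=7; C=4

Total 685; standard divisor 685/15 ≈ 45.667.
Standard quotas: A 3.920, B 7.204, C 3.876.
Lower quotas: A 3, B 7, C 3 (sum 13, leaving 2 seats).
Remainders in descending order: A 0.920, C 0.876, B 0.204.
The surplus seats go to A, C.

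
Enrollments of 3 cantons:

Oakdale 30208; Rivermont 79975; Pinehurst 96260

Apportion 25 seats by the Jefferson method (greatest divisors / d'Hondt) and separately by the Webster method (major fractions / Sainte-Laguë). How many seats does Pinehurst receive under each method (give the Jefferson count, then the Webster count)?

12 and 11

Jefferson: Oakdale 3, Rivermont 10, Pinehurst 12.
Webster: Oakdale 4, Rivermont 10, Pinehurst 11.
Pinehurst gets 12 under Jefferson and 11 under Webster.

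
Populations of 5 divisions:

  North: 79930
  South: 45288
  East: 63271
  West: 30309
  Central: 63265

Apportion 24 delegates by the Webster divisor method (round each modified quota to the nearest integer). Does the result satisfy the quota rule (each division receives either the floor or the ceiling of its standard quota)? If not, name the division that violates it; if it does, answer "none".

none

Standard quotas: North 6.801, South 3.853, East 5.384, West 2.579, Central 5.383.
Webster allocation: North 7, South 4, East 5, West 3, Central 5.
Every allocation lies between the lower and upper quota.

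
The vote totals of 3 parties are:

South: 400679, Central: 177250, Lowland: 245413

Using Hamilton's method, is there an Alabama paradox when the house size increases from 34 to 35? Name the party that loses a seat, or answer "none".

At 34 seats: South 17, Central 7, Lowland 10.
At 35 seats: South 17, Central 8, Lowland 10.
No party's allocation decreased.

none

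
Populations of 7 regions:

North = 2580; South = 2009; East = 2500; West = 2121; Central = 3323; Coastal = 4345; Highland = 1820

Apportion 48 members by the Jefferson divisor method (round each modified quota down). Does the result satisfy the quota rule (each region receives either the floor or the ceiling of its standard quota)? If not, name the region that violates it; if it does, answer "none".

Standard quotas: North 6.623, South 5.157, East 6.418, West 5.445, Central 8.531, Coastal 11.154, Highland 4.672.
Jefferson allocation: North 7, South 5, East 6, West 5, Central 9, Coastal 11, Highland 5.
Every allocation lies between the lower and upper quota.

none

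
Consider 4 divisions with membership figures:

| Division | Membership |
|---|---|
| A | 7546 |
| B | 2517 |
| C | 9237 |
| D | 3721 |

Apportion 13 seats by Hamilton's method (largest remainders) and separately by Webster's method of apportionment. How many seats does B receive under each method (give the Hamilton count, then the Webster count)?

2 and 1

Hamilton: A 4, B 2, C 5, D 2.
Webster: A 4, B 1, C 6, D 2.
B gets 2 under Hamilton and 1 under Webster.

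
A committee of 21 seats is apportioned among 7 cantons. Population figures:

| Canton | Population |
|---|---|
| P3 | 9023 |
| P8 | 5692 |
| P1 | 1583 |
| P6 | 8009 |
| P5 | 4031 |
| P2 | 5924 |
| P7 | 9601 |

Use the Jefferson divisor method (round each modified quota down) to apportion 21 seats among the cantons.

Standard divisor 43863/21 ≈ 2088.714; standard quotas: P3 4.320, P8 2.725, P1 0.758, P6 3.834, P5 1.930, P2 2.836, P7 4.597.
Rounding down gives 4, 2, 0, 3, 1, 2, 4 = 16 seats, so the divisor must be adjusted.
With modified divisor 1850: modified quotas P3 4.877, P8 3.077, P1 0.856, P6 4.329, P5 2.179, P2 3.202, P7 5.190.
Rounding down: P3 4, P8 3, P1 0, P6 4, P5 2, P2 3, P7 5 (total 21).

P3 4, P8 3, P1 0, P6 4, P5 2, P2 3, P7 5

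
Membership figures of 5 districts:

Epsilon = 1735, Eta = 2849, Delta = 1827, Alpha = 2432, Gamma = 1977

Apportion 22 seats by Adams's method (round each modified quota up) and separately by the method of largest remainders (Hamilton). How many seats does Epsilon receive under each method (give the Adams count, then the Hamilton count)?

4 and 3

Adams: Epsilon 4, Eta 5, Delta 4, Alpha 5, Gamma 4.
Hamilton: Epsilon 3, Eta 6, Delta 4, Alpha 5, Gamma 4.
Epsilon gets 4 under Adams and 3 under Hamilton.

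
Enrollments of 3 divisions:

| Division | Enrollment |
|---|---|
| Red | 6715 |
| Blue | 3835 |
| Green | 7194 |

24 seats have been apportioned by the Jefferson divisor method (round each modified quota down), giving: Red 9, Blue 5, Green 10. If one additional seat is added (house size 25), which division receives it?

Red

Priority for the next seat is population ÷ (current seats + 1).
Priorities: Red 671.500, Blue 639.167, Green 654.000.
Highest priority: Red.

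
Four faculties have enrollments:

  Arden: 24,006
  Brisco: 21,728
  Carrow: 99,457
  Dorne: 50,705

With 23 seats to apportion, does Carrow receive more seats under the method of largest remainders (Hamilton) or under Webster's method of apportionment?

Hamilton: Arden 3, Brisco 2, Carrow 12, Dorne 6.
Webster: Arden 3, Brisco 3, Carrow 11, Dorne 6.
Carrow gets 12 under Hamilton and 11 under Webster.

Hamilton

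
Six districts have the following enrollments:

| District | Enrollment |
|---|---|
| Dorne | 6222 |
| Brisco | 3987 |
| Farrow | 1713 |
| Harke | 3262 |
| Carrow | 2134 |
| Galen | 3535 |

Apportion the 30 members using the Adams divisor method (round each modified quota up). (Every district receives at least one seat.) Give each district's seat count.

Dorne=8, Brisco=6, Farrow=3, Harke=5, Carrow=3, Galen=5

Standard divisor 20853/30 ≈ 695.1; standard quotas: Dorne 8.951, Brisco 5.736, Farrow 2.464, Harke 4.693, Carrow 3.070, Galen 5.086.
Rounding up gives 9, 6, 3, 5, 4, 6 = 33 seats, so the divisor must be adjusted.
With modified divisor 790: modified quotas Dorne 7.876, Brisco 5.047, Farrow 2.168, Harke 4.129, Carrow 2.701, Galen 4.475.
Rounding up: Dorne 8, Brisco 6, Farrow 3, Harke 5, Carrow 3, Galen 5 (total 30).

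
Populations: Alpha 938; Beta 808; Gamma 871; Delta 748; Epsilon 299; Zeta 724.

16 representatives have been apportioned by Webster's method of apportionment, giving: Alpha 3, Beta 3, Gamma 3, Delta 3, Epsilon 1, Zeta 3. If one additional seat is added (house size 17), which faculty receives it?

Priority for the next seat is population ÷ (current seats + 0.5).
Priorities: Alpha 268.000, Beta 230.857, Gamma 248.857, Delta 213.714, Epsilon 199.333, Zeta 206.857.
Highest priority: Alpha.

Alpha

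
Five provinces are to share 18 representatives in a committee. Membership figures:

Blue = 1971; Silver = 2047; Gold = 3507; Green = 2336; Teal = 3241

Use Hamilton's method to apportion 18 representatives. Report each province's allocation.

Blue: 3, Silver: 3, Gold: 5, Green: 3, Teal: 4

Total 13102; standard divisor 13102/18 ≈ 727.889.
Standard quotas: Blue 2.708, Silver 2.812, Gold 4.818, Green 3.209, Teal 4.453.
Lower quotas: Blue 2, Silver 2, Gold 4, Green 3, Teal 4 (sum 15, leaving 3 seats).
Remainders in descending order: Gold 0.818, Silver 0.812, Blue 0.708, Teal 0.453, Green 0.209.
The surplus seats go to Gold, Silver, Blue.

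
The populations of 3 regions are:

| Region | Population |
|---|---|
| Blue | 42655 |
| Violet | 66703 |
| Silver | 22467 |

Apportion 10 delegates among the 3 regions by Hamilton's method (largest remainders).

Blue=3, Violet=5, Silver=2

The standard divisor is 131825/10 ≈ 13182.5.
Standard quotas: Blue 3.2357, Violet 5.0600, Silver 1.7043.
Lower quotas: Blue 3, Violet 5, Silver 1 (sum 9, leaving 1 seat).
Remainders in descending order: Silver 0.7043, Blue 0.2357, Violet 0.0600.
The surplus seat goes to Silver.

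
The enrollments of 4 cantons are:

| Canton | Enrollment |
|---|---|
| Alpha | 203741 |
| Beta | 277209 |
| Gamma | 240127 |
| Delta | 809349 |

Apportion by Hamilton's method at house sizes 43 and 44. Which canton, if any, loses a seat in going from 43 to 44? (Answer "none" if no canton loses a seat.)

none

At 43 seats: Alpha 5, Beta 8, Gamma 7, Delta 23.
At 44 seats: Alpha 6, Beta 8, Gamma 7, Delta 23.
No canton's allocation decreased.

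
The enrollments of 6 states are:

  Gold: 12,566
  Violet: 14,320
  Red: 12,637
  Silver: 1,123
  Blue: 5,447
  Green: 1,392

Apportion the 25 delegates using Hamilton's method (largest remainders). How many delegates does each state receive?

Gold 7, Violet 7, Red 7, Silver 0, Blue 3, Green 1

Standard divisor: 47485 ÷ 25 ≈ 1899.4.
Standard quotas: Gold 6.6158, Violet 7.5392, Red 6.6532, Silver 0.5912, Blue 2.8677, Green 0.7329.
Lower quotas: Gold 6, Violet 7, Red 6, Silver 0, Blue 2, Green 0 (sum 21, leaving 4 seats).
Remainders in descending order: Blue 0.8677, Green 0.7329, Red 0.6532, Gold 0.6158, Silver 0.5912, Violet 0.5392.
The surplus seats go to Blue, Green, Red, Gold.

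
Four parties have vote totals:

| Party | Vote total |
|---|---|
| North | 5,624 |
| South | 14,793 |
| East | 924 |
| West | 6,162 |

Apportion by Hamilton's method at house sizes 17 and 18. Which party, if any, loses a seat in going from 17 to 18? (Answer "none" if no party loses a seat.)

At 17 seats: North 3, South 9, East 1, West 4.
At 18 seats: North 4, South 10, East 0, West 4.
East drops from 1 to 0.

East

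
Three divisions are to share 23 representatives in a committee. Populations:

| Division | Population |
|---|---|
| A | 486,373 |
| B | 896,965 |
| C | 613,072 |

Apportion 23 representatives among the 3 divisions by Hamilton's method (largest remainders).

Total 1996410; standard divisor 1996410/23 ≈ 86800.435.
Standard quotas: A 5.6033, B 10.3336, C 7.0630.
Lower quotas: A 5, B 10, C 7 (sum 22, leaving 1 seat).
Remainders in descending order: A 0.6033, B 0.3336, C 0.0630.
Largest remainder: A receives the extra seat.

A 6, B 10, C 7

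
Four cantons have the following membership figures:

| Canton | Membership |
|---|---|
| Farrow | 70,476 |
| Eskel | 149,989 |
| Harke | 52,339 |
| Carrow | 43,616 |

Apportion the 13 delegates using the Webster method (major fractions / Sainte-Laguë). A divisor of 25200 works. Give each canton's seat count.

Farrow 3, Eskel 6, Harke 2, Carrow 2

With modified divisor 25200: modified quotas Farrow 2.797, Eskel 5.952, Harke 2.077, Carrow 1.731.
Rounding to the nearest integer: Farrow 3, Eskel 6, Harke 2, Carrow 2 (total 13).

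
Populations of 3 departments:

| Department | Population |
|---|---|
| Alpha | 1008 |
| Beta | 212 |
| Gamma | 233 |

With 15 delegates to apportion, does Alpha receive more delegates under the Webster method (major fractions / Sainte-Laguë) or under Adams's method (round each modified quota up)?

Webster: Alpha 11, Beta 2, Gamma 2.
Adams: Alpha 10, Beta 2, Gamma 3.
Alpha gets 11 under Webster and 10 under Adams.

Webster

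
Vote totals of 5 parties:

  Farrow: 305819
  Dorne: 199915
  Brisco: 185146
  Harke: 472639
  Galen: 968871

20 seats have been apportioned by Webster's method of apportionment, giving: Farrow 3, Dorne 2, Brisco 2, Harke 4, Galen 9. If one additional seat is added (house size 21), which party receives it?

Priority for the next seat is population ÷ (current seats + 0.5).
Priorities: Farrow 87376.857, Dorne 79966.000, Brisco 74058.400, Harke 105030.889, Galen 101986.421.
Highest priority: Harke.

Harke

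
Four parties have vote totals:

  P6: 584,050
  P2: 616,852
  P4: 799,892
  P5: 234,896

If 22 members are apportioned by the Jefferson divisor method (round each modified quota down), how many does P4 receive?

8

Standard divisor 2235690/22 ≈ 101622.273; standard quotas: P6 5.747, P2 6.070, P4 7.871, P5 2.311.
Rounding down gives 5, 6, 7, 2 = 20 seats, so the divisor must be adjusted.
With modified divisor 93100: modified quotas P6 6.273, P2 6.626, P4 8.592, P5 2.523.
Rounding down: P6 6, P2 6, P4 8, P5 2 (total 22).
P4 receives 8.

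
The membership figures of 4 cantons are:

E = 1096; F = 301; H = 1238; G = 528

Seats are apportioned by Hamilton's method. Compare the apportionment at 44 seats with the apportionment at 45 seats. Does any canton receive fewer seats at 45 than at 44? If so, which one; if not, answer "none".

At 44 seats: E 15, F 4, H 17, G 8.
At 45 seats: E 16, F 4, H 18, G 7.
G drops from 8 to 7.

G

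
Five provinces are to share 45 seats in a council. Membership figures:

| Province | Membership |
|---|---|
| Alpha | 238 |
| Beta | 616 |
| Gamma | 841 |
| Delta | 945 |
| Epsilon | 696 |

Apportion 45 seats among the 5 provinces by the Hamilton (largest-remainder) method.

Standard divisor: 3336 ÷ 45 ≈ 74.133.
Standard quotas: Alpha 3.210, Beta 8.309, Gamma 11.344, Delta 12.747, Epsilon 9.388.
Lower quotas: Alpha 3, Beta 8, Gamma 11, Delta 12, Epsilon 9 (sum 43, leaving 2 seats).
Remainders in descending order: Delta 0.747, Epsilon 0.388, Gamma 0.344, Beta 0.309, Alpha 0.210.
Largest remainders: Delta, Epsilon receive the extra seats.

Alpha 3, Beta 8, Gamma 11, Delta 13, Epsilon 10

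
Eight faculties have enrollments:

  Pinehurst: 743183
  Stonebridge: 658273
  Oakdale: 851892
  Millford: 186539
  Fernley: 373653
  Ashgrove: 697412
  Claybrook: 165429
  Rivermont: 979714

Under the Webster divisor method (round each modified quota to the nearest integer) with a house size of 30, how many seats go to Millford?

1

Standard divisor 4656095/30 ≈ 155203.167; standard quotas: Pinehurst 4.788, Stonebridge 4.241, Oakdale 5.489, Millford 1.202, Fernley 2.408, Ashgrove 4.494, Claybrook 1.066, Rivermont 6.312.
Rounding to the nearest integer gives 5, 4, 5, 1, 2, 4, 1, 6 = 28 seats, so the divisor must be adjusted.
With modified divisor 152800: modified quotas Pinehurst 4.864, Stonebridge 4.308, Oakdale 5.575, Millford 1.221, Fernley 2.445, Ashgrove 4.564, Claybrook 1.083, Rivermont 6.412.
Rounding to the nearest integer: Pinehurst 5, Stonebridge 4, Oakdale 6, Millford 1, Fernley 2, Ashgrove 5, Claybrook 1, Rivermont 6 (total 30).
Millford receives 1.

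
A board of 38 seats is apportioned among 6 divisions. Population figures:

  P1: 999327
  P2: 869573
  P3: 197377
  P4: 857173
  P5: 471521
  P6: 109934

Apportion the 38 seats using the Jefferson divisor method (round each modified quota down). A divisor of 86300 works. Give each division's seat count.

With modified divisor 86300: modified quotas P1 11.580, P2 10.076, P3 2.287, P4 9.932, P5 5.464, P6 1.274.
Rounding down: P1 11, P2 10, P3 2, P4 9, P5 5, P6 1 (total 38).

P1: 11, P2: 10, P3: 2, P4: 9, P5: 5, P6: 1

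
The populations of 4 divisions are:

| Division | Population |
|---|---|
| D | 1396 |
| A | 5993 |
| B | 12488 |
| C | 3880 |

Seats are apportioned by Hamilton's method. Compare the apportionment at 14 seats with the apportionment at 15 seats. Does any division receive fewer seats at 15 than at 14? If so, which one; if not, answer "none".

At 14 seats: D 1, A 4, B 7, C 2.
At 15 seats: D 1, A 4, B 8, C 2.
No division's allocation decreased.

none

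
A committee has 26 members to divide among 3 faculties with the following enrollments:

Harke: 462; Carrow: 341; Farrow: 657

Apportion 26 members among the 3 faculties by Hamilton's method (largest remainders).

Harke 8; Carrow 6; Farrow 12

The standard divisor is 1460/26 ≈ 56.154.
Standard quotas: Harke 8.227, Carrow 6.073, Farrow 11.700.
Lower quotas: Harke 8, Carrow 6, Farrow 11 (sum 25, leaving 1 seat).
Remainders in descending order: Farrow 0.700, Harke 0.227, Carrow 0.073.
Largest remainder: Farrow receives the extra seat.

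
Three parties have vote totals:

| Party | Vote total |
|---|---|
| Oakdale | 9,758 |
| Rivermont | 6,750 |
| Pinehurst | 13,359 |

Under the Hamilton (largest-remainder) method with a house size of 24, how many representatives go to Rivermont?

5

Total 29867; standard divisor 29867/24 ≈ 1244.458.
Standard quotas: Oakdale 7.8412, Rivermont 5.4240, Pinehurst 10.7348.
Lower quotas: Oakdale 7, Rivermont 5, Pinehurst 10 (sum 22, leaving 2 seats).
Remainders in descending order: Oakdale 0.8412, Pinehurst 0.7348, Rivermont 0.4240.
The surplus seats go to Oakdale, Pinehurst.
Rivermont receives 5.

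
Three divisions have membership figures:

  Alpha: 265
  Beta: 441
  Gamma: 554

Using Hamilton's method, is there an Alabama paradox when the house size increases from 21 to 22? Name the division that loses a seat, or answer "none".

At 21 seats: Alpha 5, Beta 7, Gamma 9.
At 22 seats: Alpha 4, Beta 8, Gamma 10.
Alpha drops from 5 to 4.

Alpha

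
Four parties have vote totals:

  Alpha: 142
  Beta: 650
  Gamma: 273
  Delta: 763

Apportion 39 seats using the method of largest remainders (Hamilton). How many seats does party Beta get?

14

Standard divisor: 1828 ÷ 39 ≈ 46.872.
Standard quotas: Alpha 3.030, Beta 13.868, Gamma 5.824, Delta 16.278.
Lower quotas: Alpha 3, Beta 13, Gamma 5, Delta 16 (sum 37, leaving 2 seats).
Remainders in descending order: Beta 0.868, Gamma 0.824, Delta 0.278, Alpha 0.030.
The surplus seats go to Beta, Gamma.
Beta receives 14.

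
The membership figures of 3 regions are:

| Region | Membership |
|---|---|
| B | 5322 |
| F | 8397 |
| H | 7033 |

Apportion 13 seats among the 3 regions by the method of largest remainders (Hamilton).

The standard divisor is 20752/13 ≈ 1596.308.
Standard quotas: B 3.3339, F 5.2603, H 4.4058.
Lower quotas: B 3, F 5, H 4 (sum 12, leaving 1 seat).
Remainders in descending order: H 0.4058, B 0.3339, F 0.2603.
Largest remainder: H receives the extra seat.

B 3, F 5, H 5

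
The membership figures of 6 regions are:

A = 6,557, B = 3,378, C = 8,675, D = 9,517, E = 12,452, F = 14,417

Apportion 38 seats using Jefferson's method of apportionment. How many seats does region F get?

Standard divisor 54996/38 ≈ 1447.263; standard quotas: A 4.531, B 2.334, C 5.994, D 6.576, E 8.604, F 9.962.
Rounding down gives 4, 2, 5, 6, 8, 9 = 34 seats, so the divisor must be adjusted.
With modified divisor 1340: modified quotas A 4.893, B 2.521, C 6.474, D 7.102, E 9.293, F 10.759.
Rounding down: A 4, B 2, C 6, D 7, E 9, F 10 (total 38).
F receives 10.

10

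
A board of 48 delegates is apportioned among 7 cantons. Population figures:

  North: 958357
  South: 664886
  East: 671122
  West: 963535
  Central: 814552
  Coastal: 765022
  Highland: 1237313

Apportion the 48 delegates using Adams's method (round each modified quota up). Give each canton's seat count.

North=8; South=5; East=5; West=8; Central=6; Coastal=6; Highland=10

Standard divisor 6074787/48 ≈ 126558.062; standard quotas: North 7.572, South 5.254, East 5.303, West 7.613, Central 6.436, Coastal 6.045, Highland 9.777.
Rounding up gives 8, 6, 6, 8, 7, 7, 10 = 52 seats, so the divisor must be adjusted.
With modified divisor 136300: modified quotas North 7.031, South 4.878, East 4.924, West 7.069, Central 5.976, Coastal 5.613, Highland 9.078.
Rounding up: North 8, South 5, East 5, West 8, Central 6, Coastal 6, Highland 10 (total 48).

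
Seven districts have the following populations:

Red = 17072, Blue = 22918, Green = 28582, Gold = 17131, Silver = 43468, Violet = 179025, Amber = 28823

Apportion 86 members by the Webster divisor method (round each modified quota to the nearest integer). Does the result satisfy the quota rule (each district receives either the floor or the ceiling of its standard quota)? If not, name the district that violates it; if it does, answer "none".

Violet

Standard quotas: Red 4.356, Blue 5.848, Green 7.294, Gold 4.371, Silver 11.092, Violet 45.683, Amber 7.355.
Webster allocation: Red 4, Blue 6, Green 7, Gold 4, Silver 11, Violet 47, Amber 7.
Violet has quota 45.683 (lower 45, upper 46) but receives 47 — outside the quota interval.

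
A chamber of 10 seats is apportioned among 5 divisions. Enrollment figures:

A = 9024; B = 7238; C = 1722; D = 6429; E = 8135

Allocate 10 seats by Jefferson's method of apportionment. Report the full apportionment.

A 3; B 2; C 0; D 2; E 3

Standard divisor 32548/10 ≈ 3254.8; standard quotas: A 2.773, B 2.224, C 0.529, D 1.975, E 2.499.
Rounding down gives 2, 2, 0, 1, 2 = 7 seats, so the divisor must be adjusted.
With modified divisor 2600: modified quotas A 3.471, B 2.784, C 0.662, D 2.473, E 3.129.
Rounding down: A 3, B 2, C 0, D 2, E 3 (total 10).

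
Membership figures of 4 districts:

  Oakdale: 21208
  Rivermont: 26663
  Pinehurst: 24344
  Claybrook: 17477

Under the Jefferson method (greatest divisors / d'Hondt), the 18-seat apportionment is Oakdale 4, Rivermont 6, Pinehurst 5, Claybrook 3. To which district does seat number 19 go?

Claybrook

Priority for the next seat is population ÷ (current seats + 1).
Priorities: Oakdale 4241.600, Rivermont 3809.000, Pinehurst 4057.333, Claybrook 4369.250.
Highest priority: Claybrook.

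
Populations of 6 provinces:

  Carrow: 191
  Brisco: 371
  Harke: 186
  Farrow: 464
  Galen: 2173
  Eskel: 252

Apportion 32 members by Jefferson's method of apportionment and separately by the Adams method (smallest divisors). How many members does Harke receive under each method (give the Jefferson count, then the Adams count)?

1 and 2

Jefferson: Carrow 1, Brisco 3, Harke 1, Farrow 4, Galen 21, Eskel 2.
Adams: Carrow 2, Brisco 3, Harke 2, Farrow 4, Galen 18, Eskel 3.
Harke gets 1 under Jefferson and 2 under Adams.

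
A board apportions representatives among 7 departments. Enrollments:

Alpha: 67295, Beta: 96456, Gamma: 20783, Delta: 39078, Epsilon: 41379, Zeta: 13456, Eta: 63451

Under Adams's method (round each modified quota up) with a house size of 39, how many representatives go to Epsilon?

5

Standard divisor 341898/39 ≈ 8766.615; standard quotas: Alpha 7.676, Beta 11.003, Gamma 2.371, Delta 4.458, Epsilon 4.720, Zeta 1.535, Eta 7.238.
Rounding up gives 8, 12, 3, 5, 5, 2, 8 = 43 seats, so the divisor must be adjusted.
With modified divisor 9700: modified quotas Alpha 6.938, Beta 9.944, Gamma 2.143, Delta 4.029, Epsilon 4.266, Zeta 1.387, Eta 6.541.
Rounding up: Alpha 7, Beta 10, Gamma 3, Delta 5, Epsilon 5, Zeta 2, Eta 7 (total 39).
Epsilon receives 5.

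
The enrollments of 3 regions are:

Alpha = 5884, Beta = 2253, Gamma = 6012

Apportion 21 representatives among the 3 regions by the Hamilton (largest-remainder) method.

Standard divisor: 14149 ÷ 21 ≈ 673.762.
Standard quotas: Alpha 8.7331, Beta 3.3439, Gamma 8.9230.
Lower quotas: Alpha 8, Beta 3, Gamma 8 (sum 19, leaving 2 seats).
Remainders in descending order: Gamma 0.9230, Alpha 0.7331, Beta 0.3439.
The surplus seats go to Gamma, Alpha.

Alpha 9; Beta 3; Gamma 9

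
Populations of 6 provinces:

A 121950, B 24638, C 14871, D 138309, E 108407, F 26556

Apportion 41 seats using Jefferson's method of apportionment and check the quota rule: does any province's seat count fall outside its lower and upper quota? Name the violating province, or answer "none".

Standard quotas: A 11.501, B 2.324, C 1.403, D 13.044, E 10.224, F 2.505.
Jefferson allocation: A 12, B 2, C 1, D 14, E 10, F 2.
Every allocation lies between the lower and upper quota.

none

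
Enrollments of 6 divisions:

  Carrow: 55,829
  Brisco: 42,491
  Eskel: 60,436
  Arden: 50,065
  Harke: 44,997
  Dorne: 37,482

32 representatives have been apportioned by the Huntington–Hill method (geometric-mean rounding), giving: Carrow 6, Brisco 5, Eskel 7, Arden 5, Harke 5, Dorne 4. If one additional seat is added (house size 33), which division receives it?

Arden

Priority for the next seat is population ÷ (√(s·(s+1))).
Priorities: Carrow 8614.602, Brisco 7757.760, Eskel 8076.100, Arden 9140.577, Harke 8215.291, Dorne 8381.230.
Highest priority: Arden.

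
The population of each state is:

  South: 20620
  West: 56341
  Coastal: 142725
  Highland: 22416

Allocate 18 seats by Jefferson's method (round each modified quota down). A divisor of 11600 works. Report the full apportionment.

With modified divisor 11600: modified quotas South 1.778, West 4.857, Coastal 12.304, Highland 1.932.
Rounding down: South 1, West 4, Coastal 12, Highland 1 (total 18).

South: 1, West: 4, Coastal: 12, Highland: 1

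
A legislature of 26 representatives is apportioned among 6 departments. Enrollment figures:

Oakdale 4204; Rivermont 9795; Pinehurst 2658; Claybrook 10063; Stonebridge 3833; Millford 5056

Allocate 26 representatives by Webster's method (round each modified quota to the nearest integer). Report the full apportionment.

Oakdale=3, Rivermont=7, Pinehurst=2, Claybrook=7, Stonebridge=3, Millford=4

Standard divisor 35609/26 ≈ 1369.577; standard quotas: Oakdale 3.070, Rivermont 7.152, Pinehurst 1.941, Claybrook 7.348, Stonebridge 2.799, Millford 3.692.
Rounding to the nearest integer gives Oakdale 3, Rivermont 7, Pinehurst 2, Claybrook 7, Stonebridge 3, Millford 4 — total 26, matching the house size, so no adjustment is needed.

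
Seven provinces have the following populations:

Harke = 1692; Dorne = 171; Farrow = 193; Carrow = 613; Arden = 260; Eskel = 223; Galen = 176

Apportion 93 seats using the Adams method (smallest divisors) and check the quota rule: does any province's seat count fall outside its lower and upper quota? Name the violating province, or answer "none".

Standard quotas: Harke 47.282, Dorne 4.779, Farrow 5.393, Carrow 17.130, Arden 7.266, Eskel 6.232, Galen 4.918.
Adams allocation: Harke 46, Dorne 5, Farrow 6, Carrow 17, Arden 7, Eskel 7, Galen 5.
Harke has quota 47.282 (lower 47, upper 48) but receives 46 — outside the quota interval.

Harke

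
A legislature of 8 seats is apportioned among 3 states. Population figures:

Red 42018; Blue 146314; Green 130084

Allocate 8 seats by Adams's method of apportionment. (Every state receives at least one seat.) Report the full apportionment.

Standard divisor 318416/8 ≈ 39802; standard quotas: Red 1.056, Blue 3.676, Green 3.268.
Rounding up gives 2, 4, 4 = 10 seats, so the divisor must be adjusted.
With modified divisor 46100: modified quotas Red 0.911, Blue 3.174, Green 2.822.
Rounding up: Red 1, Blue 4, Green 3 (total 8).

Red 1; Blue 4; Green 3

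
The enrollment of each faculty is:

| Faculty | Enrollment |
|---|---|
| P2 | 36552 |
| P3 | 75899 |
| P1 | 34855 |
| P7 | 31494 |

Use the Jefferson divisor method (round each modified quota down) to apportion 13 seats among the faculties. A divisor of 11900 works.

With modified divisor 11900: modified quotas P2 3.072, P3 6.378, P1 2.929, P7 2.647.
Rounding down: P2 3, P3 6, P1 2, P7 2 (total 13).

P2=3, P3=6, P1=2, P7=2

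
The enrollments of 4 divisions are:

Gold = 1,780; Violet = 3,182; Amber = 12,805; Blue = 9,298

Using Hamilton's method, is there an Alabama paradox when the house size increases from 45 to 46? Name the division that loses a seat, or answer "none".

none

At 45 seats: Gold 3, Violet 5, Amber 21, Blue 16.
At 46 seats: Gold 3, Violet 5, Amber 22, Blue 16.
No division's allocation decreased.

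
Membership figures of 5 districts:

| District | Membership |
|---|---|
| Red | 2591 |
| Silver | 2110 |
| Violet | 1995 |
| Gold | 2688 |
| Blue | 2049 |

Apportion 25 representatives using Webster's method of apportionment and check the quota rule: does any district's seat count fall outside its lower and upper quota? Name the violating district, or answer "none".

none

Standard quotas: Red 5.666, Silver 4.614, Violet 4.362, Gold 5.878, Blue 4.480.
Webster allocation: Red 6, Silver 5, Violet 4, Gold 6, Blue 4.
Every allocation lies between the lower and upper quota.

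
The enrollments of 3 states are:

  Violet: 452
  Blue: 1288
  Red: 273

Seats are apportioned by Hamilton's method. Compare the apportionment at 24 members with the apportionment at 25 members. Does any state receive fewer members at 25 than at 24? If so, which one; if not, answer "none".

At 24 seats: Violet 6, Blue 15, Red 3.
At 25 seats: Violet 6, Blue 16, Red 3.
No state's allocation decreased.

none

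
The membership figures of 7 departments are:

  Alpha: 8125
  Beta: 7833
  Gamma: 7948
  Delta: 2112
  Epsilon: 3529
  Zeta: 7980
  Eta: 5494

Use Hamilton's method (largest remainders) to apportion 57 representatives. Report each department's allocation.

Alpha 11, Beta 10, Gamma 10, Delta 3, Epsilon 5, Zeta 11, Eta 7

Standard divisor: 43021 ÷ 57 ≈ 754.754.
Standard quotas: Alpha 10.7651, Beta 10.3782, Gamma 10.5306, Delta 2.7983, Epsilon 4.6757, Zeta 10.5730, Eta 7.2792.
Lower quotas: Alpha 10, Beta 10, Gamma 10, Delta 2, Epsilon 4, Zeta 10, Eta 7 (sum 53, leaving 4 seats).
Remainders in descending order: Delta 0.7983, Alpha 0.7651, Epsilon 0.6757, Zeta 0.5730, Gamma 0.5306, Beta 0.3782, Eta 0.2792.
Largest remainders: Delta, Alpha, Epsilon, Zeta receive the extra seats.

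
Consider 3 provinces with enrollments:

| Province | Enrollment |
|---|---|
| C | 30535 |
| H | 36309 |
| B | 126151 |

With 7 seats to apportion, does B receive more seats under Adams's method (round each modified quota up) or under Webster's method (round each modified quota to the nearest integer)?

Adams: C 1, H 2, B 4.
Webster: C 1, H 1, B 5.
B gets 4 under Adams and 5 under Webster.

Webster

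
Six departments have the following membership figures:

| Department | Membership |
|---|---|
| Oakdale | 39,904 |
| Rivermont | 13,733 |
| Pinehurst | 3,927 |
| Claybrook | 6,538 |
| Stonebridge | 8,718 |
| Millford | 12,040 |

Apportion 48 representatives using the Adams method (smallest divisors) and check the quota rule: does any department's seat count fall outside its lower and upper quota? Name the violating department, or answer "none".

Oakdale

Standard quotas: Oakdale 22.571, Rivermont 7.768, Pinehurst 2.221, Claybrook 3.698, Stonebridge 4.931, Millford 6.810.
Adams allocation: Oakdale 21, Rivermont 8, Pinehurst 3, Claybrook 4, Stonebridge 5, Millford 7.
Oakdale has quota 22.571 (lower 22, upper 23) but receives 21 — outside the quota interval.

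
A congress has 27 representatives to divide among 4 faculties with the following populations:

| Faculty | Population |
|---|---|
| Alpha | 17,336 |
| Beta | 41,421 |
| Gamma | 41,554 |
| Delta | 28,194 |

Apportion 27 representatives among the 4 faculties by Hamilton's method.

Total 128505; standard divisor 128505/27 ≈ 4759.444.
Standard quotas: Alpha 3.6424, Beta 8.7029, Gamma 8.7309, Delta 5.9238.
Lower quotas: Alpha 3, Beta 8, Gamma 8, Delta 5 (sum 24, leaving 3 seats).
Remainders in descending order: Delta 0.9238, Gamma 0.7309, Beta 0.7029, Alpha 0.6424.
Largest remainders: Delta, Gamma, Beta receive the extra seats.

Alpha=3; Beta=9; Gamma=9; Delta=6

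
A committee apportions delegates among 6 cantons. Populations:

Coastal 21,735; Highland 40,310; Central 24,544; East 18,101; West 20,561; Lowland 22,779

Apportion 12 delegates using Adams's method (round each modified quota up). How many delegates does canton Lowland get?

Standard divisor 148030/12 ≈ 12335.833; standard quotas: Coastal 1.762, Highland 3.268, Central 1.990, East 1.467, West 1.667, Lowland 1.847.
Rounding up gives 2, 4, 2, 2, 2, 2 = 14 seats, so the divisor must be adjusted.
With modified divisor 19100: modified quotas Coastal 1.138, Highland 2.110, Central 1.285, East 0.948, West 1.076, Lowland 1.193.
Rounding up: Coastal 2, Highland 3, Central 2, East 1, West 2, Lowland 2 (total 12).
Lowland receives 2.

2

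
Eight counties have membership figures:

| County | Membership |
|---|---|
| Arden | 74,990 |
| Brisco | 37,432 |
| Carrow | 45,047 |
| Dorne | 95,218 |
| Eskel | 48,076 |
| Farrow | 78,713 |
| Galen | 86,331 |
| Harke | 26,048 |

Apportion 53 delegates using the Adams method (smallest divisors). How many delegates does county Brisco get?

4

Standard divisor 491855/53 ≈ 9280.283; standard quotas: Arden 8.081, Brisco 4.033, Carrow 4.854, Dorne 10.260, Eskel 5.180, Farrow 8.482, Galen 9.303, Harke 2.807.
Rounding up gives 9, 5, 5, 11, 6, 9, 10, 3 = 58 seats, so the divisor must be adjusted.
With modified divisor 9700: modified quotas Arden 7.731, Brisco 3.859, Carrow 4.644, Dorne 9.816, Eskel 4.956, Farrow 8.115, Galen 8.900, Harke 2.685.
Rounding up: Arden 8, Brisco 4, Carrow 5, Dorne 10, Eskel 5, Farrow 9, Galen 9, Harke 3 (total 53).
Brisco receives 4.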